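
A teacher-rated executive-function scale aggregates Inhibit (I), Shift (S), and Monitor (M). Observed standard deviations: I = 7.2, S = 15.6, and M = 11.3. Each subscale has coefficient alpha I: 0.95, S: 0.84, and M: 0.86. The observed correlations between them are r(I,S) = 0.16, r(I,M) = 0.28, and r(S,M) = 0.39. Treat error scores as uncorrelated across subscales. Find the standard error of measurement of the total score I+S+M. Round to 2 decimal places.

Var(total) = 422.89 + 219.002 = 641.892.
True-score variance = 363.484 + 219.002 = 582.486, so reliability = 0.9075.
Error variance = 641.892 − 582.486 = 59.4062; SEM = √59.4062 = 7.71.

7.71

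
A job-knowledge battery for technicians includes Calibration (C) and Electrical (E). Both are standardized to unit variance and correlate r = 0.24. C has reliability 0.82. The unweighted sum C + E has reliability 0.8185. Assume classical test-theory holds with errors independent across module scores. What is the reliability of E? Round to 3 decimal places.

Var(C+E) = 2 + 2·0.24 = 2.480.
True-score variance = ρ_C + ρ_E + 2·0.24, so 0.8185 = (0.82 + ρ_E + 0.48) / 2.480.
ρ_E = 0.8185·2.480 − 0.82 − 0.48 = 0.730.

0.730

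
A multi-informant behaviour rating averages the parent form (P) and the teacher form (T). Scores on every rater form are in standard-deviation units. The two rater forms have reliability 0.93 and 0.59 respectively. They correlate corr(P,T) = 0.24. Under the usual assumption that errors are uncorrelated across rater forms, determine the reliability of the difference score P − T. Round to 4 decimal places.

Var(P−T) = 1 + 1 − 2·0.24 = 2 − 0.48 = 1.52.
Because errors are independent across components, Cov(Tᵢ,Tⱼ) = Cov(Xᵢ,Xⱼ); the off-diagonal part of the true-score variance is the same as above.
True-score variance = [0.93 + 0.59] − 0.48 = 1.52 − 0.48 = 1.04.
Reliability = 1.04 / 1.52 = 0.6842.

0.6842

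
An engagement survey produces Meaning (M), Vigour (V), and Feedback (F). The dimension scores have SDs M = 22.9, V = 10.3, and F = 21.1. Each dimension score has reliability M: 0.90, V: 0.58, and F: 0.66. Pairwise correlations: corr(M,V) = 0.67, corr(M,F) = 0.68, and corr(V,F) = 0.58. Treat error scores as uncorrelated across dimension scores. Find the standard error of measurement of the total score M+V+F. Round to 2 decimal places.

15.76

Var(total) = 1075.71 + 1225.31 = 2301.02.
True-score variance = 827.34 + 1225.31 = 2052.65, so reliability = 0.8921.
Error variance = 2301.02 − 2052.65 = 248.37; SEM = √248.37 = 15.76.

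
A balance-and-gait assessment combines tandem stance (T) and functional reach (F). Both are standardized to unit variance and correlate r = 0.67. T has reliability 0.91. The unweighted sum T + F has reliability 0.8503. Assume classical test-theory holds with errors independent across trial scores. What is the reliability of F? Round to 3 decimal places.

Var(T+F) = 2 + 2·0.67 = 3.340.
True-score variance = ρ_T + ρ_F + 2·0.67, so 0.8503 = (0.91 + ρ_F + 1.34) / 3.340.
ρ_F = 0.8503·3.340 − 0.91 − 1.34 = 0.590.

0.590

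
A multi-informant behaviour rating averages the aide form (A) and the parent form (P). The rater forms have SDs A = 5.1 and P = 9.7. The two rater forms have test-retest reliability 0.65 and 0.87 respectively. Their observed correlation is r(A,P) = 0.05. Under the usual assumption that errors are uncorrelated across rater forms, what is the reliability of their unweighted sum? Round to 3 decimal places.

0.829

Var(A+P) = 5.1² + 9.7² + 2·[5.1·9.7·0.05] = 120.1 + 4.947 = 125.047.
Under uncorrelated errors the observed covariances equal the true-score covariances, so only the own-variance terms attenuate.
True-score variance = [5.1²·0.65 + 9.7²·0.87] + 4.947 = 98.7648 + 4.947 = 103.712.
Reliability = 103.712 / 125.047 = 0.829.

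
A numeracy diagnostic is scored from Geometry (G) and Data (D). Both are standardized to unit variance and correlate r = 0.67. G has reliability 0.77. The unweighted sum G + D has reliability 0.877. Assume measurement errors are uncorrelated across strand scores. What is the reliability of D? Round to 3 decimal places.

0.819

Var(G+D) = 2 + 2·0.67 = 3.340.
True-score variance = ρ_G + ρ_D + 2·0.67, so 0.877 = (0.77 + ρ_D + 1.34) / 3.340.
ρ_D = 0.877·3.340 − 0.77 − 1.34 = 0.819.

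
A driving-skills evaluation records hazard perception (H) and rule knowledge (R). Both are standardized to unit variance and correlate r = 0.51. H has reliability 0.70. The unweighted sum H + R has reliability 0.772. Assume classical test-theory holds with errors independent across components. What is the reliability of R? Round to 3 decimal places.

Var(H+R) = 2 + 2·0.51 = 3.020.
True-score variance = ρ_H + ρ_R + 2·0.51, so 0.772 = (0.70 + ρ_R + 1.02) / 3.020.
ρ_R = 0.772·3.020 − 0.70 − 1.02 = 0.611.

0.611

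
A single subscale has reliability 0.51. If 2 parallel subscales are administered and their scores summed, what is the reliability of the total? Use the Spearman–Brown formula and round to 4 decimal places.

0.6755

ρ_k = kρ / (1 + (k−1)ρ) = 2·0.51 / (1 + 1·0.51) = 1.020 / 1.510 = 0.6755.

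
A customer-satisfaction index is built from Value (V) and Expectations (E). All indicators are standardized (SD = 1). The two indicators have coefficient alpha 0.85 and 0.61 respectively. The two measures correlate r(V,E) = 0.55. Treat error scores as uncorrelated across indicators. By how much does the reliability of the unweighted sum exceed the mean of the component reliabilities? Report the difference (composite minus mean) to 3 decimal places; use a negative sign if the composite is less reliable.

Var(sum) = 2 + 1.1 = 3.1; true-score variance = 1.46 + 1.1 = 2.56; composite reliability = 0.8258.
Mean component reliability = 0.7300.
Difference = 0.8258 − 0.7300 = 0.096.

0.096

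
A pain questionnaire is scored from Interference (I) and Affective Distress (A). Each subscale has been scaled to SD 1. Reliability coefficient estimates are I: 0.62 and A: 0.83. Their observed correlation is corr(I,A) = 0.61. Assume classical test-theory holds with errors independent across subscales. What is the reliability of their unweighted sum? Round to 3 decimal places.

Var(I+A) = 2 + 2·[0.61] = 2 + 1.22 = 3.22.
Under uncorrelated errors the observed covariances equal the true-score covariances, so only the own-variance terms attenuate.
True-score variance = [0.62 + 0.83] + 1.22 = 1.45 + 1.22 = 2.67.
Reliability = 2.67 / 3.22 = 0.829.

0.829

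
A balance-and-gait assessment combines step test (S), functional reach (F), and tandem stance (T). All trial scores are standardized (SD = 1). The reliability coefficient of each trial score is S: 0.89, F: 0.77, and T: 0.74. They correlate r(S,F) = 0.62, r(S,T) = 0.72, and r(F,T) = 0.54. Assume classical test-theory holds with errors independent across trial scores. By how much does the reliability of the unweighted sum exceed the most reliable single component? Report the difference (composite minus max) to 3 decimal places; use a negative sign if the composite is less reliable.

Var(sum) = 3 + 3.76 = 6.76; true-score variance = 2.4 + 3.76 = 6.16; composite reliability = 0.9112.
Max component reliability = 0.8900.
Difference = 0.9112 − 0.8900 = 0.021.

0.021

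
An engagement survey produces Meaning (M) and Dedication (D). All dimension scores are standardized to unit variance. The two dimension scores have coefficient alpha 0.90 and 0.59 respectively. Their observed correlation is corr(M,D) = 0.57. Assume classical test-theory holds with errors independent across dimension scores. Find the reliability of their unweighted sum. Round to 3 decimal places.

Var(M+D) = 2 + 2·[0.57] = 2 + 1.14 = 3.14.
Because errors are independent across components, Cov(Tᵢ,Tⱼ) = Cov(Xᵢ,Xⱼ); the off-diagonal part of the true-score variance is the same as above.
True-score variance = [0.90 + 0.59] + 1.14 = 1.49 + 1.14 = 2.63.
Reliability = 2.63 / 3.14 = 0.838.

0.838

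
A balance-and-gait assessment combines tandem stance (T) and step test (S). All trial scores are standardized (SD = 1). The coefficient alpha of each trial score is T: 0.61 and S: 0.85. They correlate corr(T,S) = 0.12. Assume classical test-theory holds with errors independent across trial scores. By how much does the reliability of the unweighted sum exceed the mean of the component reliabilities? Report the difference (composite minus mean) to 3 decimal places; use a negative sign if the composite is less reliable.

Var(sum) = 2 + 0.24 = 2.24; true-score variance = 1.46 + 0.24 = 1.7; composite reliability = 0.7589.
Mean component reliability = 0.7300.
Difference = 0.7589 − 0.7300 = 0.029.

0.029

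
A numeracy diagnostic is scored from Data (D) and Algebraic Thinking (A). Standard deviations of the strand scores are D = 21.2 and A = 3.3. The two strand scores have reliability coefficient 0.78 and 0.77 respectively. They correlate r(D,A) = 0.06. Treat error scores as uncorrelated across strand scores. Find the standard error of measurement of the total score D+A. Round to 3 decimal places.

10.069

Var(total) = 460.33 + 8.3952 = 468.725.
True-score variance = 358.948 + 8.3952 = 367.344, so reliability = 0.7837.
Error variance = 468.725 − 367.344 = 101.382; SEM = √101.382 = 10.069.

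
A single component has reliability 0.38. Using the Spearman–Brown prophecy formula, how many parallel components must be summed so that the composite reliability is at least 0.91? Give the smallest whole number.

17

k ≥ ρ*(1−ρ₁)/(ρ₁(1−ρ*)) = 0.91·0.62 / (0.38·0.09) = 16.497.
Smallest integer k = 17.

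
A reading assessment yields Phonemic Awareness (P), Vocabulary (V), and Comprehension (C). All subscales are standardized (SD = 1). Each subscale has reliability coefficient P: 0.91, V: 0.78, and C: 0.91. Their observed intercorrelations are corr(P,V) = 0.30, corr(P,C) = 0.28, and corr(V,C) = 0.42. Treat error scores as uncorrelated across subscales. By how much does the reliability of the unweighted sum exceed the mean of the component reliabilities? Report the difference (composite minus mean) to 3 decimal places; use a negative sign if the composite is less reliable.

0.053

Var(sum) = 3 + 2 = 5; true-score variance = 2.6 + 2 = 4.6; composite reliability = 0.9200.
Mean component reliability = 0.8667.
Difference = 0.9200 − 0.8667 = 0.053.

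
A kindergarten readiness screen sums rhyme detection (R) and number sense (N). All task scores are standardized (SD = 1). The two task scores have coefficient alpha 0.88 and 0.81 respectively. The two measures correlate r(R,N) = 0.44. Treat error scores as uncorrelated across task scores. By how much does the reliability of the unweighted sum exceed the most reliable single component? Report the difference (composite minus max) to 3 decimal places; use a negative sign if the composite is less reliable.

Var(sum) = 2 + 0.88 = 2.88; true-score variance = 1.69 + 0.88 = 2.57; composite reliability = 0.8924.
Max component reliability = 0.8800.
Difference = 0.8924 − 0.8800 = 0.012.

0.012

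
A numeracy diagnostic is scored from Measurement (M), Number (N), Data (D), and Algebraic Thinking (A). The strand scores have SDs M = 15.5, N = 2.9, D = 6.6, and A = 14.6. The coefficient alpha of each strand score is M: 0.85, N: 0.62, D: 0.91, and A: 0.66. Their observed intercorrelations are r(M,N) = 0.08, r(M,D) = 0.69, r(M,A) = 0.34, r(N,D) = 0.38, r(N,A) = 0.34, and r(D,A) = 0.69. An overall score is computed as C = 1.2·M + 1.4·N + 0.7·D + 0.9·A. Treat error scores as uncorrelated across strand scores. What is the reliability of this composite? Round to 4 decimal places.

Var(C) = 1.2²·15.5² + 1.4²·2.9² + 0.7²·6.6² + 0.9²·14.6² + 2·[1.68·15.5·2.9·0.08 + 0.84·15.5·6.6·0.69 + 1.08·15.5·14.6·0.34 + 0.98·2.9·6.6·0.38 + 1.26·2.9·14.6·0.34 + 0.63·6.6·14.6·0.69] = 556.448 + 431.171 = 987.619.
Under uncorrelated errors the observed covariances equal the true-score covariances, so only the own-variance terms attenuate.
True-score variance = [1.2²·15.5²·0.85 + 1.4²·2.9²·0.62 + 0.7²·6.6²·0.91 + 0.9²·14.6²·0.66] + 431.171 = 437.665 + 431.171 = 868.836.
Reliability = 868.836 / 987.619 = 0.8797.

0.8797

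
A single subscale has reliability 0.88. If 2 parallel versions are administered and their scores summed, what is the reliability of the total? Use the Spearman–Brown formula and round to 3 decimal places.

0.936

ρ_k = kρ / (1 + (k−1)ρ) = 2·0.88 / (1 + 1·0.88) = 1.760 / 1.880 = 0.936.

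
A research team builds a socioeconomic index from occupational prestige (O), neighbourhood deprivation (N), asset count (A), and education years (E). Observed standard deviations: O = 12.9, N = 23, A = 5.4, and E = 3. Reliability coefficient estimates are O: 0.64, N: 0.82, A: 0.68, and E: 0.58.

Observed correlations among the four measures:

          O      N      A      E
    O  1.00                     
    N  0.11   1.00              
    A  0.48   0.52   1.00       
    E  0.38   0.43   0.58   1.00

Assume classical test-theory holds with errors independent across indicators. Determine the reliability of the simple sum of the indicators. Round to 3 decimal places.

0.847

Var(O+N+A+E) = 12.9² + 23² + 5.4² + 3² + 2·[12.9·23·0.11 + 12.9·5.4·0.48 + 12.9·3·0.38 + 23·5.4·0.52 + 23·3·0.43 + 5.4·3·0.58] = 733.57 + 368.86 = 1102.43.
Because errors are independent across components, Cov(Tᵢ,Tⱼ) = Cov(Xᵢ,Xⱼ); the off-diagonal part of the true-score variance is the same as above.
True-score variance = [12.9²·0.64 + 23²·0.82 + 5.4²·0.68 + 3²·0.58] + 368.86 = 565.331 + 368.86 = 934.191.
Reliability = 934.191 / 1102.43 = 0.847.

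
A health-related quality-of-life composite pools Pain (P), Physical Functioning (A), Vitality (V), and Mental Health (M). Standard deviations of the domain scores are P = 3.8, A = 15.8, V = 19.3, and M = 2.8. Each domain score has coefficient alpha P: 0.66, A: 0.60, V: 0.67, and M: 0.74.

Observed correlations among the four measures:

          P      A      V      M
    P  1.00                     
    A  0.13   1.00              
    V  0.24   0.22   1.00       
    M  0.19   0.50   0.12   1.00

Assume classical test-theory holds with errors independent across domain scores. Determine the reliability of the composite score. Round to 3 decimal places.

Var(P+A+V+M) = 3.8² + 15.8² + 19.3² + 2.8² + 2·[3.8·15.8·0.13 + 3.8·19.3·0.24 + 3.8·2.8·0.19 + 15.8·19.3·0.22 + 15.8·2.8·0.50 + 19.3·2.8·0.12] = 644.41 + 246.24 = 890.65.
Because errors are independent across components, Cov(Tᵢ,Tⱼ) = Cov(Xᵢ,Xⱼ); the off-diagonal part of the true-score variance is the same as above.
True-score variance = [3.8²·0.66 + 15.8²·0.60 + 19.3²·0.67 + 2.8²·0.74] + 246.24 = 414.684 + 246.24 = 660.924.
Reliability = 660.924 / 890.65 = 0.742.

0.742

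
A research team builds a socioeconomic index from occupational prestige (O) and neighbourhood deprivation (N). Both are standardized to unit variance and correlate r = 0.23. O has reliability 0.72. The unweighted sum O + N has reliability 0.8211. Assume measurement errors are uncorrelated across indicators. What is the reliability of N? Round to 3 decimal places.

Var(O+N) = 2 + 2·0.23 = 2.460.
True-score variance = ρ_O + ρ_N + 2·0.23, so 0.8211 = (0.72 + ρ_N + 0.46) / 2.460.
ρ_N = 0.8211·2.460 − 0.72 − 0.46 = 0.840.

0.840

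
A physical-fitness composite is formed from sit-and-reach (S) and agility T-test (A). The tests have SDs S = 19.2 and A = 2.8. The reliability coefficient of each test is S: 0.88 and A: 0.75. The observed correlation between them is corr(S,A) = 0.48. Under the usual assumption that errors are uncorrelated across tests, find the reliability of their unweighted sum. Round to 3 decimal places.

Var(S+A) = 19.2² + 2.8² + 2·[19.2·2.8·0.48] = 376.48 + 51.6096 = 428.09.
With uncorrelated errors the cross-covariances are all true-score covariance, so they carry over unchanged; only the diagonal terms shrink to ρᵢσᵢ².
True-score variance = [19.2²·0.88 + 2.8²·0.75] + 51.6096 = 330.283 + 51.6096 = 381.893.
Reliability = 381.893 / 428.09 = 0.892.

0.892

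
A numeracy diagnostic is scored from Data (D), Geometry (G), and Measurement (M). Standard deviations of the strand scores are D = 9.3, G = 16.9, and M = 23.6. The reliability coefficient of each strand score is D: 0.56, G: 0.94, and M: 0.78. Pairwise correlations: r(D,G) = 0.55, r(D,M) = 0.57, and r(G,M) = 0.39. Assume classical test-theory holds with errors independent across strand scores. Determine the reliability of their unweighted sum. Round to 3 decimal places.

Var(D+G+M) = 9.3² + 16.9² + 23.6² + 2·[9.3·16.9·0.55 + 9.3·23.6·0.57 + 16.9·23.6·0.39] = 929.06 + 734.189 = 1663.25.
Because errors are independent across components, Cov(Tᵢ,Tⱼ) = Cov(Xᵢ,Xⱼ); the off-diagonal part of the true-score variance is the same as above.
True-score variance = [9.3²·0.56 + 16.9²·0.94 + 23.6²·0.78] + 734.189 = 751.337 + 734.189 = 1485.53.
Reliability = 1485.53 / 1663.25 = 0.893.

0.893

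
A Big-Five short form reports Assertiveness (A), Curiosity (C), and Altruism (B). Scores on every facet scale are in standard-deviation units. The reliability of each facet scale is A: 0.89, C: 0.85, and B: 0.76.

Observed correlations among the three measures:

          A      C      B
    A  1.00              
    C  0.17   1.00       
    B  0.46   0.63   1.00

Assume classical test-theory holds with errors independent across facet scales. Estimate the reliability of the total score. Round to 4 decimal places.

Var(A+C+B) = 3 + 2·[0.17 + 0.46 + 0.63] = 3 + 2.52 = 5.52.
Under uncorrelated errors the observed covariances equal the true-score covariances, so only the own-variance terms attenuate.
True-score variance = [0.89 + 0.85 + 0.76] + 2.52 = 2.5 + 2.52 = 5.02.
Reliability = 5.02 / 5.52 = 0.9094.

0.9094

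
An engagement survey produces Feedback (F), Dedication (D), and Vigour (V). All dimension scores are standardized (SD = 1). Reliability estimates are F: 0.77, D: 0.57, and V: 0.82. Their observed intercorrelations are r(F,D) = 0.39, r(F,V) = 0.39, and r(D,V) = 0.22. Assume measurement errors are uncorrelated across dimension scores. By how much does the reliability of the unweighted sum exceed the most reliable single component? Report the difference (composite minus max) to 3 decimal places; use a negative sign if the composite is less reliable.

0.012

Var(sum) = 3 + 2 = 5; true-score variance = 2.16 + 2 = 4.16; composite reliability = 0.8320.
Max component reliability = 0.8200.
Difference = 0.8320 − 0.8200 = 0.012.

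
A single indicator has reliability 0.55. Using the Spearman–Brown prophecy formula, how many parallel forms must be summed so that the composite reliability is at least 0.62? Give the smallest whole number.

2

k ≥ ρ*(1−ρ₁)/(ρ₁(1−ρ*)) = 0.62·0.45 / (0.55·0.38) = 1.335.
Smallest integer k = 2.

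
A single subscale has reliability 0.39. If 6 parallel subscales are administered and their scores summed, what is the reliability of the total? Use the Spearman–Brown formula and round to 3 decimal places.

0.793

ρ_k = kρ / (1 + (k−1)ρ) = 6·0.39 / (1 + 5·0.39) = 2.340 / 2.950 = 0.793.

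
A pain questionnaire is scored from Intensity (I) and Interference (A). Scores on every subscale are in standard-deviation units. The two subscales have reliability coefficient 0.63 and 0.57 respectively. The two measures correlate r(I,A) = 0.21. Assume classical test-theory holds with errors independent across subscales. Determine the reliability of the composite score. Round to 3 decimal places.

0.669

Var(I+A) = 2 + 2·[0.21] = 2 + 0.42 = 2.42.
Because errors are independent across components, Cov(Tᵢ,Tⱼ) = Cov(Xᵢ,Xⱼ); the off-diagonal part of the true-score variance is the same as above.
True-score variance = [0.63 + 0.57] + 0.42 = 1.2 + 0.42 = 1.62.
Reliability = 1.62 / 2.42 = 0.669.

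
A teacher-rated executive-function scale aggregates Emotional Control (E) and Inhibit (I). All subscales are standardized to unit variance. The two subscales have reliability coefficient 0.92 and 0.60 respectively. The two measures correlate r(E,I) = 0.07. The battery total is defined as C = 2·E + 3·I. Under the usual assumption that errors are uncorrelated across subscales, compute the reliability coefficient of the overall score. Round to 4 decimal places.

0.7168

Var(C) = 2² + 3² + 2·[6·0.07] = 13 + 0.84 = 13.84.
With uncorrelated errors the cross-covariances are all true-score covariance, so they carry over unchanged; only the diagonal terms shrink to ρᵢσᵢ².
True-score variance = [2²·0.92 + 3²·0.60] + 0.84 = 9.08 + 0.84 = 9.92.
Reliability = 9.92 / 13.84 = 0.7168.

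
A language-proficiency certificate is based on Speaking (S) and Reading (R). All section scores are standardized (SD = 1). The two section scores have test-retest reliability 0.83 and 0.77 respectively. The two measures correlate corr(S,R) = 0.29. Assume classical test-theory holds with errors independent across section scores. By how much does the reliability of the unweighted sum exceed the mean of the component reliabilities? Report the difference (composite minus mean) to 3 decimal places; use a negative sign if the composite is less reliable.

Var(sum) = 2 + 0.58 = 2.58; true-score variance = 1.6 + 0.58 = 2.18; composite reliability = 0.8450.
Mean component reliability = 0.8000.
Difference = 0.8450 − 0.8000 = 0.045.

0.045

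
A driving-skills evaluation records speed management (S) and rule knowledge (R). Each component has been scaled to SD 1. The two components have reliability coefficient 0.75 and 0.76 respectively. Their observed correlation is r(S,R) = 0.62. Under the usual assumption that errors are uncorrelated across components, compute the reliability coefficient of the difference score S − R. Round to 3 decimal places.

0.355

Var(S−R) = 1 + 1 − 2·0.62 = 2 − 1.24 = 0.76.
Under uncorrelated errors the observed covariances equal the true-score covariances, so only the own-variance terms attenuate.
True-score variance = [0.75 + 0.76] − 1.24 = 1.51 − 1.24 = 0.27.
Reliability = 0.27 / 0.76 = 0.355.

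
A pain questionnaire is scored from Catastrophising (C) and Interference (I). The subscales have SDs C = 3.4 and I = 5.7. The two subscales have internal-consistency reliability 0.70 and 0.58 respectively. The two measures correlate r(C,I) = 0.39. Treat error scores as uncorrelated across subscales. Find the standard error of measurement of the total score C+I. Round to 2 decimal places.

4.14

Var(total) = 44.05 + 15.1164 = 59.1664.
True-score variance = 26.9362 + 15.1164 = 42.0526, so reliability = 0.7108.
Error variance = 59.1664 − 42.0526 = 17.1138; SEM = √17.1138 = 4.14.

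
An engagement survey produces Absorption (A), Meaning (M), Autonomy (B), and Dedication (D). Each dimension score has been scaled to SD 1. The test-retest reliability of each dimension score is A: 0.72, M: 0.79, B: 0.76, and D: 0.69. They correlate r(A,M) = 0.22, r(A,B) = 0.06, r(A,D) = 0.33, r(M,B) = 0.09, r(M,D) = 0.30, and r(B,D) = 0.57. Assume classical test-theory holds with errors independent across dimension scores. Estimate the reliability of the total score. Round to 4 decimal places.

0.8543

Var(A+M+B+D) = 4 + 2·[0.22 + 0.06 + 0.33 + 0.09 + 0.30 + 0.57] = 4 + 3.14 = 7.14.
With uncorrelated errors the cross-covariances are all true-score covariance, so they carry over unchanged; only the diagonal terms shrink to ρᵢσᵢ².
True-score variance = [0.72 + 0.79 + 0.76 + 0.69] + 3.14 = 2.96 + 3.14 = 6.1.
Reliability = 6.1 / 7.14 = 0.8543.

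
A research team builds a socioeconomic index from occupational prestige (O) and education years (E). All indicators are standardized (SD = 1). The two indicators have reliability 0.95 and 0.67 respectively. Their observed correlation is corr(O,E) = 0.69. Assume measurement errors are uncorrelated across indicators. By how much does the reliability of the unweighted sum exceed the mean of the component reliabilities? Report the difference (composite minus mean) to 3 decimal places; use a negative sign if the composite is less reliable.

Var(sum) = 2 + 1.38 = 3.38; true-score variance = 1.62 + 1.38 = 3; composite reliability = 0.8876.
Mean component reliability = 0.8100.
Difference = 0.8876 − 0.8100 = 0.078.

0.078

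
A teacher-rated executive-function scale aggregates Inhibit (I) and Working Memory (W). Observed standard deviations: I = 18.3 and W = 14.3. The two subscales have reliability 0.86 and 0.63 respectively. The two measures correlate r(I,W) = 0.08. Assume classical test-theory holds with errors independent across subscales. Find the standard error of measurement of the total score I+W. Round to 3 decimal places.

11.070

Var(total) = 539.38 + 41.8704 = 581.25.
True-score variance = 416.834 + 41.8704 = 458.705, so reliability = 0.7892.
Error variance = 581.25 − 458.705 = 122.546; SEM = √122.546 = 11.070.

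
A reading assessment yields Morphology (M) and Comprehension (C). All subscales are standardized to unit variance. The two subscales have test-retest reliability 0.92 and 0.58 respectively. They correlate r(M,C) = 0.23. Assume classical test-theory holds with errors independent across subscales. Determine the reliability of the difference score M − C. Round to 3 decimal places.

0.675

Var(M−C) = 1 + 1 − 2·0.23 = 2 − 0.46 = 1.54.
Because errors are independent across components, Cov(Tᵢ,Tⱼ) = Cov(Xᵢ,Xⱼ); the off-diagonal part of the true-score variance is the same as above.
True-score variance = [0.92 + 0.58] − 0.46 = 1.5 − 0.46 = 1.04.
Reliability = 1.04 / 1.54 = 0.675.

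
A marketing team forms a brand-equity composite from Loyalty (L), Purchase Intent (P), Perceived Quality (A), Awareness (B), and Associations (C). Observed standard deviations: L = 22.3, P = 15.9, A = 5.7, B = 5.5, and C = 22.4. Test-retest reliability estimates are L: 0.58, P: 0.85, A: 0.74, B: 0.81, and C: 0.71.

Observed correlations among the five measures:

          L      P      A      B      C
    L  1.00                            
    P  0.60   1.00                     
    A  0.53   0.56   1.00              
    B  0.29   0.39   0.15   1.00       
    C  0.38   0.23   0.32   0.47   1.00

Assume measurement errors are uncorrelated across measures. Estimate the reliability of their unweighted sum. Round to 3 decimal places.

0.858

Var(L+P+A+B+C) = 22.3² + 15.9² + 5.7² + 5.5² + 22.4² + 2·[22.3·15.9·0.60 + 22.3·5.7·0.53 + 22.3·5.5·0.29 + 22.3·22.4·0.38 + 15.9·5.7·0.56 + 15.9·5.5·0.39 + 15.9·22.4·0.23 + 5.7·5.5·0.15 + 5.7·22.4·0.32 + 5.5·22.4·0.47] = 1314.6 + 1551.47 = 2866.07.
Under uncorrelated errors the observed covariances equal the true-score covariances, so only the own-variance terms attenuate.
True-score variance = [22.3²·0.58 + 15.9²·0.85 + 5.7²·0.74 + 5.5²·0.81 + 22.4²·0.71] + 1551.47 = 908.111 + 1551.47 = 2459.58.
Reliability = 2459.58 / 2866.07 = 0.858.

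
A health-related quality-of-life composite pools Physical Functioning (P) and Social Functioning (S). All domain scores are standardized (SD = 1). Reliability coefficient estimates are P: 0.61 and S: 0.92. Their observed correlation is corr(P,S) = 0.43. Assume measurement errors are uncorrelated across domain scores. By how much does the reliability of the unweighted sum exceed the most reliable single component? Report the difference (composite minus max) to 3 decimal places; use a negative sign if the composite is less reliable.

-0.084

Var(sum) = 2 + 0.86 = 2.86; true-score variance = 1.53 + 0.86 = 2.39; composite reliability = 0.8357.
Max component reliability = 0.9200.
Difference = 0.8357 − 0.9200 = -0.084.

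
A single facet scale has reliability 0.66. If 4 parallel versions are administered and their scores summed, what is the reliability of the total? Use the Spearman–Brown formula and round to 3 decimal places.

ρ_k = kρ / (1 + (k−1)ρ) = 4·0.66 / (1 + 3·0.66) = 2.640 / 2.980 = 0.886.

0.886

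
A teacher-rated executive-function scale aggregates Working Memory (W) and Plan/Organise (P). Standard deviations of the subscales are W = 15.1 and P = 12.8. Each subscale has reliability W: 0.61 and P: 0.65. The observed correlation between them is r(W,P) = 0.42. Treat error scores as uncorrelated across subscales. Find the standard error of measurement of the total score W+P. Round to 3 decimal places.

Var(total) = 391.85 + 162.355 = 554.205.
True-score variance = 245.582 + 162.355 = 407.937, so reliability = 0.7361.
Error variance = 554.205 − 407.937 = 146.268; SEM = √146.268 = 12.094.

12.094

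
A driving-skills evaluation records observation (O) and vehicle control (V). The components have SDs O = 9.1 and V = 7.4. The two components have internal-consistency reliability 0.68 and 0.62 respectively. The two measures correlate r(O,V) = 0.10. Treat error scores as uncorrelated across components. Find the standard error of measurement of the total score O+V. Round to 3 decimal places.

Var(total) = 137.57 + 13.468 = 151.038.
True-score variance = 90.262 + 13.468 = 103.73, so reliability = 0.6868.
Error variance = 151.038 − 103.73 = 47.308; SEM = √47.308 = 6.878.

6.878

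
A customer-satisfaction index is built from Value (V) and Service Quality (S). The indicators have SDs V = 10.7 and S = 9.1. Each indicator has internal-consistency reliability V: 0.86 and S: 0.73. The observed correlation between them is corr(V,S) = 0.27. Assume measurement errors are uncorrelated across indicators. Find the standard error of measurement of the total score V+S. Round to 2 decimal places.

Var(total) = 197.3 + 52.5798 = 249.88.
True-score variance = 158.913 + 52.5798 = 211.492, so reliability = 0.8464.
Error variance = 249.88 − 211.492 = 38.3873; SEM = √38.3873 = 6.20.

6.20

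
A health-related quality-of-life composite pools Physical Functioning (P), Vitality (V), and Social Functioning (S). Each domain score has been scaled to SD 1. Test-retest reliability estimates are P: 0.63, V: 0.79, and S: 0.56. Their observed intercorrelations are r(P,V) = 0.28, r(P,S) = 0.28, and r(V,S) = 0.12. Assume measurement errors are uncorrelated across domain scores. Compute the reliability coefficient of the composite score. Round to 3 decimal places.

0.766

Var(P+V+S) = 3 + 2·[0.28 + 0.28 + 0.12] = 3 + 1.36 = 4.36.
Because errors are independent across components, Cov(Tᵢ,Tⱼ) = Cov(Xᵢ,Xⱼ); the off-diagonal part of the true-score variance is the same as above.
True-score variance = [0.63 + 0.79 + 0.56] + 1.36 = 1.98 + 1.36 = 3.34.
Reliability = 3.34 / 4.36 = 0.766.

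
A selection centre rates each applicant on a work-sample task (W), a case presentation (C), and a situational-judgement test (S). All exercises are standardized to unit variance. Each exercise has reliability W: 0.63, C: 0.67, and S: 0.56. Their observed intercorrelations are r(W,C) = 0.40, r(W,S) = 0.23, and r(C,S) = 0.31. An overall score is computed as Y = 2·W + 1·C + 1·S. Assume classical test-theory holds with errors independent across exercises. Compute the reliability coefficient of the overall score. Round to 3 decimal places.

0.754

Var(Y) = 2² + 1 + 1 + 2·[2·0.40 + 2·0.23 + 0.31] = 6 + 3.14 = 9.14.
Under uncorrelated errors the observed covariances equal the true-score covariances, so only the own-variance terms attenuate.
True-score variance = [2²·0.63 + 0.67 + 0.56] + 3.14 = 3.75 + 3.14 = 6.89.
Reliability = 6.89 / 9.14 = 0.754.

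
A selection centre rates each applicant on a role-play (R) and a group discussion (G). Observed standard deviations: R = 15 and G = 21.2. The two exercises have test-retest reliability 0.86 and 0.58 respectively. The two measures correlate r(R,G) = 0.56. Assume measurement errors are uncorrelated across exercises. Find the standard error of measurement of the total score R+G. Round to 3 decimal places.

Var(total) = 674.44 + 356.16 = 1030.6.
True-score variance = 454.175 + 356.16 = 810.335, so reliability = 0.7863.
Error variance = 1030.6 − 810.335 = 220.265; SEM = √220.265 = 14.841.

14.841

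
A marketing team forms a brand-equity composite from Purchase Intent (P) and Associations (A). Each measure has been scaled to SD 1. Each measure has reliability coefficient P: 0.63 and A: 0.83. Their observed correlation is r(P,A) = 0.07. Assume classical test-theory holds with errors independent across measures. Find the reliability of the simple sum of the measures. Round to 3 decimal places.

0.748

Var(P+A) = 2 + 2·[0.07] = 2 + 0.14 = 2.14.
With uncorrelated errors the cross-covariances are all true-score covariance, so they carry over unchanged; only the diagonal terms shrink to ρᵢσᵢ².
True-score variance = [0.63 + 0.83] + 0.14 = 1.46 + 0.14 = 1.6.
Reliability = 1.6 / 2.14 = 0.748.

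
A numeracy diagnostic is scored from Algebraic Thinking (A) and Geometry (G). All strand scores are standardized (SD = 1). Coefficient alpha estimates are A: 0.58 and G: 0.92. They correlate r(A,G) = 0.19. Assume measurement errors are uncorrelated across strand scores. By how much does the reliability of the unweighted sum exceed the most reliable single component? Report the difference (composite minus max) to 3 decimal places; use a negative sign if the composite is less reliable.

Var(sum) = 2 + 0.38 = 2.38; true-score variance = 1.5 + 0.38 = 1.88; composite reliability = 0.7899.
Max component reliability = 0.9200.
Difference = 0.7899 − 0.9200 = -0.130.

-0.130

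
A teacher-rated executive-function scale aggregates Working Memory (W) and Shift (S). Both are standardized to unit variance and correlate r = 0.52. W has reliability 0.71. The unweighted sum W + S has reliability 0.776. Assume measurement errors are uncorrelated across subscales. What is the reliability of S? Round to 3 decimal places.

Var(W+S) = 2 + 2·0.52 = 3.040.
True-score variance = ρ_W + ρ_S + 2·0.52, so 0.776 = (0.71 + ρ_S + 1.04) / 3.040.
ρ_S = 0.776·3.040 − 0.71 − 1.04 = 0.609.

0.609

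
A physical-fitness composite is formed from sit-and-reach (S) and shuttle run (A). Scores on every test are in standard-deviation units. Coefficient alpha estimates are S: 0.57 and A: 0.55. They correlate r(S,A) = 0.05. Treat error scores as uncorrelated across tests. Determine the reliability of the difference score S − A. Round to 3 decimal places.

0.537

Var(S−A) = 1 + 1 − 2·0.05 = 2 − 0.1 = 1.9.
Because errors are independent across components, Cov(Tᵢ,Tⱼ) = Cov(Xᵢ,Xⱼ); the off-diagonal part of the true-score variance is the same as above.
True-score variance = [0.57 + 0.55] − 0.1 = 1.12 − 0.1 = 1.02.
Reliability = 1.02 / 1.9 = 0.537.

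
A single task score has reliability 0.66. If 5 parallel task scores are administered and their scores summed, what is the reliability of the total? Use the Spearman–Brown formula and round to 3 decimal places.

ρ_k = kρ / (1 + (k−1)ρ) = 5·0.66 / (1 + 4·0.66) = 3.300 / 3.640 = 0.907.

0.907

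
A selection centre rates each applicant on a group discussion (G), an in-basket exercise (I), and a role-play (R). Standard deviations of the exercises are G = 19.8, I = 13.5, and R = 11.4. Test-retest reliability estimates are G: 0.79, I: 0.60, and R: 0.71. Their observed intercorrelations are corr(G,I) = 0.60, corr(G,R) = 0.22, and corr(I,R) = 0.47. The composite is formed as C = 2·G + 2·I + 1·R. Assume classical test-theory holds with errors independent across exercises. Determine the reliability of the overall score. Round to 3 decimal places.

0.843

Var(C) = 2²·19.8² + 2²·13.5² + 11.4² + 2·[4·19.8·13.5·0.60 + 2·19.8·11.4·0.22 + 2·13.5·11.4·0.47] = 2427.12 + 1771.01 = 4198.13.
Because errors are independent across components, Cov(Tᵢ,Tⱼ) = Cov(Xᵢ,Xⱼ); the off-diagonal part of the true-score variance is the same as above.
True-score variance = [2²·19.8²·0.79 + 2²·13.5²·0.60 + 11.4²·0.71] + 1771.01 = 1768.52 + 1771.01 = 3539.52.
Reliability = 3539.52 / 4198.13 = 0.843.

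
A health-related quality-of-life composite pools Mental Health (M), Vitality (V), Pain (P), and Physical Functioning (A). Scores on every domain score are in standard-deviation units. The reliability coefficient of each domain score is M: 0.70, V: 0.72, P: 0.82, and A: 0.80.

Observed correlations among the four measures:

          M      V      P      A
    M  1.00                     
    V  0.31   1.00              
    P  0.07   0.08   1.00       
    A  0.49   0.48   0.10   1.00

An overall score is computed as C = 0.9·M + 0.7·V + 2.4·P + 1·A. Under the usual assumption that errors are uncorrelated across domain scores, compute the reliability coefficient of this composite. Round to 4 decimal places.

0.8537

Var(C) = 0.9² + 0.7² + 2.4² + 1 + 2·[0.63·0.31 + 2.16·0.07 + 0.9·0.49 + 1.68·0.08 + 0.7·0.48 + 2.4·0.10] = 8.06 + 2.9958 = 11.0558.
Because errors are independent across components, Cov(Tᵢ,Tⱼ) = Cov(Xᵢ,Xⱼ); the off-diagonal part of the true-score variance is the same as above.
True-score variance = [0.9²·0.70 + 0.7²·0.72 + 2.4²·0.82 + 0.80] + 2.9958 = 6.443 + 2.9958 = 9.4388.
Reliability = 9.4388 / 11.0558 = 0.8537.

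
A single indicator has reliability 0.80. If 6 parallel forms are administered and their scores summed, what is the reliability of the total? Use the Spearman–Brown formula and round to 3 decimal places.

ρ_k = kρ / (1 + (k−1)ρ) = 6·0.80 / (1 + 5·0.80) = 4.800 / 5.000 = 0.960.

0.960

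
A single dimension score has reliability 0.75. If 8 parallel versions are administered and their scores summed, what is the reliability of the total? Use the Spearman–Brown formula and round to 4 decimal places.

0.9600

ρ_k = kρ / (1 + (k−1)ρ) = 8·0.75 / (1 + 7·0.75) = 6.000 / 6.250 = 0.9600.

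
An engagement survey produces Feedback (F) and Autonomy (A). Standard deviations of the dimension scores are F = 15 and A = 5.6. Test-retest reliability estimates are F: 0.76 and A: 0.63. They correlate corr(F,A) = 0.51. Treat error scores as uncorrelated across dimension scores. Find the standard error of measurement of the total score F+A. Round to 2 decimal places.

8.10

Var(total) = 256.36 + 85.68 = 342.04.
True-score variance = 190.757 + 85.68 = 276.437, so reliability = 0.8082.
Error variance = 342.04 − 276.437 = 65.6032; SEM = √65.6032 = 8.10.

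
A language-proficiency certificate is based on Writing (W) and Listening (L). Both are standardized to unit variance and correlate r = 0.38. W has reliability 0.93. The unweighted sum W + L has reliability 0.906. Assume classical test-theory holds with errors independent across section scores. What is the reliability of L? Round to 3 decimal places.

Var(W+L) = 2 + 2·0.38 = 2.760.
True-score variance = ρ_W + ρ_L + 2·0.38, so 0.906 = (0.93 + ρ_L + 0.76) / 2.760.
ρ_L = 0.906·2.760 − 0.93 − 0.76 = 0.811.

0.811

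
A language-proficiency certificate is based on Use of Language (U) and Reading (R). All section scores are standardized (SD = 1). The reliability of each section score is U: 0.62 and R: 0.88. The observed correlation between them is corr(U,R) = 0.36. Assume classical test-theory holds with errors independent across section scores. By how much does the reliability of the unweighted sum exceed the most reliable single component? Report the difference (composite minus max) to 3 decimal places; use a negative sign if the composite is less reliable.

-0.064

Var(sum) = 2 + 0.72 = 2.72; true-score variance = 1.5 + 0.72 = 2.22; composite reliability = 0.8162.
Max component reliability = 0.8800.
Difference = 0.8162 − 0.8800 = -0.064.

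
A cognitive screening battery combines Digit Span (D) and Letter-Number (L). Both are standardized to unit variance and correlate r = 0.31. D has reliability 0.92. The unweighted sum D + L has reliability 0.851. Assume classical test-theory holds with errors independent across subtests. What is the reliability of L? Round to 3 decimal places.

Var(D+L) = 2 + 2·0.31 = 2.620.
True-score variance = ρ_D + ρ_L + 2·0.31, so 0.851 = (0.92 + ρ_L + 0.62) / 2.620.
ρ_L = 0.851·2.620 − 0.92 − 0.62 = 0.690.

0.690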